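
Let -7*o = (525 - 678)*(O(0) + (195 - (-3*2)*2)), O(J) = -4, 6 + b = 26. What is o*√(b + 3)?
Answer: 4437*√23 ≈ 21279.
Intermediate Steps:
b = 20 (b = -6 + 26 = 20)
o = 4437 (o = -(525 - 678)*(-4 + (195 - (-3*2)*2))/7 = -(-153)*(-4 + (195 - (-6)*2))/7 = -(-153)*(-4 + (195 - 1*(-12)))/7 = -(-153)*(-4 + (195 + 12))/7 = -(-153)*(-4 + 207)/7 = -(-153)*203/7 = -⅐*(-31059) = 4437)
o*√(b + 3) = 4437*√(20 + 3) = 4437*√23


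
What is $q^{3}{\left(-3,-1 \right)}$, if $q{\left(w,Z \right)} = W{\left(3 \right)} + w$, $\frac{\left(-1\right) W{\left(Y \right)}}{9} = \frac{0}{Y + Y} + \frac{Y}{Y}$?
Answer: $-1728$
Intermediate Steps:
$W{\left(Y \right)} = -9$ ($W{\left(Y \right)} = - 9 \left(\frac{0}{Y + Y} + \frac{Y}{Y}\right) = - 9 \left(\frac{0}{2 Y} + 1\right) = - 9 \left(0 \frac{1}{2 Y} + 1\right) = - 9 \left(0 + 1\right) = \left(-9\right) 1 = -9$)
$q{\left(w,Z \right)} = -9 + w$
$q^{3}{\left(-3,-1 \right)} = \left(-9 - 3\right)^{3} = \left(-12\right)^{3} = -1728$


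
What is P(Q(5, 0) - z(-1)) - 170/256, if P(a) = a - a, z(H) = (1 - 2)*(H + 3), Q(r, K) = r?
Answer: -85/128 ≈ -0.66406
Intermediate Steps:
z(H) = -3 - H (z(H) = -(3 + H) = -3 - H)
P(a) = 0
P(Q(5, 0) - z(-1)) - 170/256 = 0 - 170/256 = 0 - 170*1/256 = 0 - 85/128 = -85/128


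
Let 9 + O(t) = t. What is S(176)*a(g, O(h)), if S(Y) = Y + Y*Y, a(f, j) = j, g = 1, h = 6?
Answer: -93456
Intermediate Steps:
O(t) = -9 + t
S(Y) = Y + Y²
S(176)*a(g, O(h)) = (176*(1 + 176))*(-9 + 6) = (176*177)*(-3) = 31152*(-3) = -93456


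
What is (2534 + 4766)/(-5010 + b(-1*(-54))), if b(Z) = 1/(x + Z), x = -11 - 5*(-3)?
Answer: -423400/290579 ≈ -1.4571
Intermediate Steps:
x = 4 (x = -11 - 1*(-15) = -11 + 15 = 4)
b(Z) = 1/(4 + Z)
(2534 + 4766)/(-5010 + b(-1*(-54))) = (2534 + 4766)/(-5010 + 1/(4 - 1*(-54))) = 7300/(-5010 + 1/(4 + 54)) = 7300/(-5010 + 1/58) = 7300/(-290579/58) = 7300*(-58/290579) = -423400/290579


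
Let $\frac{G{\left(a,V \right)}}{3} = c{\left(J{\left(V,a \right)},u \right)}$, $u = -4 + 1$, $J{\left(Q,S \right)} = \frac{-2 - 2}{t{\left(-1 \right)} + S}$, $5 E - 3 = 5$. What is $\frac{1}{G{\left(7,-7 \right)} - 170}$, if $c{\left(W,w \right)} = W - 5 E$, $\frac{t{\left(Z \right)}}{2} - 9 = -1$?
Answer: $- \frac{23}{4474} \approx -0.0051408$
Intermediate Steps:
$E = \frac{8}{5}$ ($E = \frac{3}{5} + \frac{1}{5} \cdot 5 = \frac{3}{5} + 1 = \frac{8}{5} \approx 1.6$)
$t{\left(Z \right)} = 16$ ($t{\left(Z \right)} = 18 + 2 \left(-1\right) = 18 - 2 = 16$)
$J{\left(Q,S \right)} = - \frac{4}{16 + S}$ ($J{\left(Q,S \right)} = \frac{-2 - 2}{16 + S} = - \frac{4}{16 + S}$)
$u = -3$
$c{\left(W,w \right)} = -8 + W$ ($c{\left(W,w \right)} = W - 8 = -8 + W$)
$G{\left(a,V \right)} = -24 - \frac{12}{16 + a}$ ($G{\left(a,V \right)} = 3 \left(-8 - \frac{4}{16 + a}\right) = -24 - \frac{12}{16 + a}$)
$\frac{1}{G{\left(7,-7 \right)} - 170} = \frac{1}{\frac{12 \left(-33 - 14\right)}{16 + 7} - 170} = \frac{1}{\frac{12 \left(-33 - 14\right)}{23} - 170} = \frac{1}{12 \cdot \frac{1}{23} \left(-47\right) - 170} = \frac{1}{- \frac{564}{23} - 170} = \frac{1}{- \frac{4474}{23}} = - \frac{23}{4474}$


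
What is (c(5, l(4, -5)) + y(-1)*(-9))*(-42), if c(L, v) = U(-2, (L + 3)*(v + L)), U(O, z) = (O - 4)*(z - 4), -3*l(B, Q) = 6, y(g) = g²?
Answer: 5418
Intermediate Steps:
l(B, Q) = -2 (l(B, Q) = -⅓*6 = -2)
U(O, z) = (-4 + O)*(-4 + z)
c(L, v) = 24 - 6*(3 + L)*(L + v) (c(L, v) = 16 - 4*(-2) - 4*(L + 3)*(v + L) - 2*(L + 3)*(v + L) = 16 + 8 - 4*(3 + L)*(L + v) - 2*(3 + L)*(L + v) = 24 - 6*(3 + L)*(L + v))
(c(5, l(4, -5)) + y(-1)*(-9))*(-42) = ((24 - 18*5 - 18*(-2) - 6*5² - 6*5*(-2)) + (-1)²*(-9))*(-42) = ((24 - 90 + 36 - 6*25 + 60) + 1*(-9))*(-42) = ((24 - 90 + 36 - 150 + 60) - 9)*(-42) = (-120 - 9)*(-42) = -129*(-42) = 5418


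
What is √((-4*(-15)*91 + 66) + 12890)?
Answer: 4*√1151 ≈ 135.71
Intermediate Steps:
√((-4*(-15)*91 + 66) + 12890) = √((60*91 + 66) + 12890) = √((5460 + 66) + 12890) = √(5526 + 12890) = √18416 = 4*√1151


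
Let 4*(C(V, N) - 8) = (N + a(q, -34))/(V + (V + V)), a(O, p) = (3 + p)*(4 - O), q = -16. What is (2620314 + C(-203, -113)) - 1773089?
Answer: 2063860321/2436 ≈ 8.4723e+5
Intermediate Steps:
C(V, N) = 8 + (-620 + N)/(12*V) (C(V, N) = 8 + ((N + (12 - 3*(-16) + 4*(-34) - 1*(-16)*(-34)))/(V + (V + V)))/4 = 8 + ((N + (12 + 48 - 136 - 544))/(V + 2*V))/4 = 8 + ((N - 620)/((3*V)))/4 = 8 + ((-620 + N)*(1/(3*V)))/4 = 8 + ((-620 + N)/(3*V))/4 = 8 + (-620 + N)/(12*V))
(2620314 + C(-203, -113)) - 1773089 = (2620314 + (1/12)*(-620 - 113 + 96*(-203))/(-203)) - 1773089 = (2620314 + (1/12)*(-1/203)*(-620 - 113 - 19488)) - 1773089 = (2620314 + (1/12)*(-1/203)*(-20221)) - 1773089 = (2620314 + 20221/2436) - 1773089 = 6383105125/2436 - 1773089 = 2063860321/2436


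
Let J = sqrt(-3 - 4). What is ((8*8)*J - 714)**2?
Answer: 481124 - 91392*I*sqrt(7) ≈ 4.8112e+5 - 2.418e+5*I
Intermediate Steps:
J = I*sqrt(7) (J = sqrt(-7) = I*sqrt(7) ≈ 2.6458*I)
((8*8)*J - 714)**2 = ((8*8)*(I*sqrt(7)) - 714)**2 = (64*(I*sqrt(7)) - 714)**2 = (64*I*sqrt(7) - 714)**2 = (-714 + 64*I*sqrt(7))**2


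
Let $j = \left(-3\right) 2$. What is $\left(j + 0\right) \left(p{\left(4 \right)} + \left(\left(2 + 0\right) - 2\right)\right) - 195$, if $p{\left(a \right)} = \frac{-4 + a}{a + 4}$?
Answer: $-195$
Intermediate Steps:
$j = -6$
$p{\left(a \right)} = \frac{-4 + a}{4 + a}$
$\left(j + 0\right) \left(p{\left(4 \right)} + \left(\left(2 + 0\right) - 2\right)\right) - 195 = \left(-6 + 0\right) \left(\frac{-4 + 4}{4 + 4} + \left(\left(2 + 0\right) - 2\right)\right) - 195 = - 6 \left(\frac{1}{8} \cdot 0 + \left(2 - 2\right)\right) - 195 = - 6 \left(\frac{1}{8} \cdot 0 + 0\right) - 195 = - 6 \left(0 + 0\right) - 195 = \left(-6\right) 0 - 195 = 0 - 195 = -195$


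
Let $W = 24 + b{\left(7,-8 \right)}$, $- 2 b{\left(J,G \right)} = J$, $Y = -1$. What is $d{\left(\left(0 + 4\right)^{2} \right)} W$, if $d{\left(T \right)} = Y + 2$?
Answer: $\frac{41}{2} \approx 20.5$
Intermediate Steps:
$b{\left(J,G \right)} = - \frac{J}{2}$
$d{\left(T \right)} = 1$ ($d{\left(T \right)} = -1 + 2 = 1$)
$W = \frac{41}{2}$ ($W = 24 - \frac{7}{2} = \frac{41}{2} \approx 20.5$)
$d{\left(\left(0 + 4\right)^{2} \right)} W = 1 \cdot \frac{41}{2} = \frac{41}{2}$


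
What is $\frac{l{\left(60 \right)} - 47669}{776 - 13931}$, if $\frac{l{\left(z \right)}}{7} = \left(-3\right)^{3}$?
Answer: $\frac{47858}{13155} \approx 3.638$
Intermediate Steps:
$l{\left(z \right)} = -189$ ($l{\left(z \right)} = 7 \left(-3\right)^{3} = 7 \left(-27\right) = -189$)
$\frac{l{\left(60 \right)} - 47669}{776 - 13931} = \frac{-189 - 47669}{776 - 13931} = - \frac{47858}{-13155} = \left(-47858\right) \left(- \frac{1}{13155}\right) = \frac{47858}{13155}$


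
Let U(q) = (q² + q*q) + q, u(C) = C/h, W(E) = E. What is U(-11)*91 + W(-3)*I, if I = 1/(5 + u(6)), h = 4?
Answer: 273267/13 ≈ 21021.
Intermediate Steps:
u(C) = C/4
I = 2/13 (I = 1/(5 + (¼)*6) = 1/(5 + 3/2) = 1/(13/2) = 2/13 ≈ 0.15385)
U(q) = q + 2*q² (U(q) = (q² + q²) + q = 2*q² + q = q + 2*q²)
U(-11)*91 + W(-3)*I = -11*(1 + 2*(-11))*91 - 3*2/13 = -11*(1 - 22)*91 - 6/13 = -11*(-21)*91 - 6/13 = 231*91 - 6/13 = 21021 - 6/13 = 273267/13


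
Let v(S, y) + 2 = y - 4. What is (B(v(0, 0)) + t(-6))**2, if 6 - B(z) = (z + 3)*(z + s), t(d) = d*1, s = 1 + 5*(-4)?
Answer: 5625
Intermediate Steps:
v(S, y) = -6 + y (v(S, y) = -2 + (y - 4) = -2 + (-4 + y) = -6 + y)
s = -19 (s = 1 - 20 = -19)
t(d) = d
B(z) = 6 - (-19 + z)*(3 + z) (B(z) = 6 - (z + 3)*(z - 19) = 6 - (3 + z)*(-19 + z) = 6 - (-19 + z)*(3 + z))
(B(v(0, 0)) + t(-6))**2 = ((63 - (-6 + 0)**2 + 16*(-6 + 0)) - 6)**2 = ((63 - 1*(-6)**2 + 16*(-6)) - 6)**2 = ((63 - 1*36 - 96) - 6)**2 = ((63 - 36 - 96) - 6)**2 = (-69 - 6)**2 = (-75)**2 = 5625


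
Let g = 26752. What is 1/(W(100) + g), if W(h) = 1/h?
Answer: 100/2675201 ≈ 3.7380e-5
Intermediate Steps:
1/(W(100) + g) = 1/(1/100 + 26752) = 1/(2675201/100) = 100/2675201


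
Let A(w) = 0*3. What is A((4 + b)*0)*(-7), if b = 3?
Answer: 0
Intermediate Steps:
A(w) = 0
A((4 + b)*0)*(-7) = 0*(-7) = 0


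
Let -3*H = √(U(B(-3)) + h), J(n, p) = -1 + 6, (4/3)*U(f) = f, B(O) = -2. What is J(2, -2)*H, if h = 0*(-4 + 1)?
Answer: -5*I*√6/6 ≈ -2.0412*I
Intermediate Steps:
U(f) = 3*f/4
h = 0 (h = 0*(-3) = 0)
J(n, p) = 5
H = -I*√6/6 (H = -√((¾)*(-2) + 0)/3 = -√(-3/2 + 0)/3 = -I*√6/6 ≈ -0.40825*I)
J(2, -2)*H = 5*(-I*√6/6) = -5*I*√6/6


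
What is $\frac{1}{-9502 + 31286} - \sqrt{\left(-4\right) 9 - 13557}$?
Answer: $\frac{1}{21784} - i \sqrt{13593} \approx 4.5905 \cdot 10^{-5} - 116.59 i$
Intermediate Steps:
$\frac{1}{-9502 + 31286} - \sqrt{\left(-4\right) 9 - 13557} = \frac{1}{21784} - \sqrt{-36 - 13557} = \frac{1}{21784} - \sqrt{-13593} = \frac{1}{21784} - i \sqrt{13593}$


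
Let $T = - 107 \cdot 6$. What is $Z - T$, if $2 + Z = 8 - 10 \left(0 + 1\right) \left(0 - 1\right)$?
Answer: $658$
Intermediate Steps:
$T = -642$ ($T = \left(-1\right) 642 = -642$)
$Z = 16$ ($Z = -2 - \left(-8 + 10 \left(0 + 1\right) \left(0 - 1\right)\right) = -2 - \left(-8 + 10 \cdot 1 \left(-1\right)\right) = -2 + \left(8 - -10\right) = -2 + \left(8 + 10\right) = -2 + 18 = 16$)
$Z - T = 16 - -642 = 16 + 642 = 658$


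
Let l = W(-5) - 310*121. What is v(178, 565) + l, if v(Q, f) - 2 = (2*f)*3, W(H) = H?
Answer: -34123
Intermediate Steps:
v(Q, f) = 2 + 6*f (v(Q, f) = 2 + (2*f)*3 = 2 + 6*f)
l = -37515 (l = -5 - 310*121 = -5 - 37510 = -37515)
v(178, 565) + l = (2 + 6*565) - 37515 = (2 + 3390) - 37515 = 3392 - 37515 = -34123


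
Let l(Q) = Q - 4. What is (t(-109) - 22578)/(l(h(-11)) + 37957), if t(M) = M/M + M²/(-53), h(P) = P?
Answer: -604231/1005463 ≈ -0.60095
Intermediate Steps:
l(Q) = -4 + Q
t(M) = 1 - M²/53 (t(M) = 1 + M²*(-1/53) = 1 - M²/53)
(t(-109) - 22578)/(l(h(-11)) + 37957) = ((1 - 1/53*(-109)²) - 22578)/((-4 - 11) + 37957) = ((1 - 1/53*11881) - 22578)/(-15 + 37957) = ((1 - 11881/53) - 22578)/37942 = (-11828/53 - 22578)*(1/37942) = -1208462/53*1/37942 = -604231/1005463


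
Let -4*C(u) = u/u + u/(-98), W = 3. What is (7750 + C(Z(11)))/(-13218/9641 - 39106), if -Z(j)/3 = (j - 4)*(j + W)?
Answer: -74708109/377034164 ≈ -0.19815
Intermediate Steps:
Z(j) = -3*(-4 + j)*(3 + j) (Z(j) = -3*(j - 4)*(j + 3) = -3*(-4 + j)*(3 + j))
C(u) = -¼ + u/392 (C(u) = -(u/u + u/(-98))/4 = -(1 + u*(-1/98))/4 = -(1 - u/98)/4 = -¼ + u/392)
(7750 + C(Z(11)))/(-13218/9641 - 39106) = (7750 + (-¼ + (36 - 3*11² + 3*11)/392))/(-13218/9641 - 39106) = (7750 + (-¼ + (36 - 3*121 + 33)/392))/(-13218*1/9641 - 39106) = (7750 + (-¼ + (36 - 363 + 33)/392))/(-13218/9641 - 39106) = (7750 + (-¼ + (1/392)*(-294)))/(-377034164/9641) = (7750 + (-¼ - ¾))*(-9641/377034164) = (7750 - 1)*(-9641/377034164) = 7749*(-9641/377034164) = -74708109/377034164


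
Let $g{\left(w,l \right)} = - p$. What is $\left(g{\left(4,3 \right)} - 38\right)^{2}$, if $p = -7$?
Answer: $961$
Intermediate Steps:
$g{\left(w,l \right)} = 7$ ($g{\left(w,l \right)} = \left(-1\right) \left(-7\right) = 7$)
$\left(g{\left(4,3 \right)} - 38\right)^{2} = \left(7 - 38\right)^{2} = \left(-31\right)^{2} = 961$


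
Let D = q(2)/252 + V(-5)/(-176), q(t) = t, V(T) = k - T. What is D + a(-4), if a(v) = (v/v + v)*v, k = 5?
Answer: 66257/5544 ≈ 11.951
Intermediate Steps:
V(T) = 5 - T
D = -271/5544 (D = 2/252 + (5 - 1*(-5))/(-176) = 2*(1/252) + (5 + 5)*(-1/176) = 1/126 + 10*(-1/176) = 1/126 - 5/88 = -271/5544 ≈ -0.048882)
a(v) = v*(1 + v) (a(v) = (1 + v)*v = v*(1 + v))
D + a(-4) = -271/5544 - 4*(1 - 4) = -271/5544 - 4*(-3) = -271/5544 + 12 = 66257/5544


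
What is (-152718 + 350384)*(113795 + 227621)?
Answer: 67486335056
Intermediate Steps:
(-152718 + 350384)*(113795 + 227621) = 197666*341416 = 67486335056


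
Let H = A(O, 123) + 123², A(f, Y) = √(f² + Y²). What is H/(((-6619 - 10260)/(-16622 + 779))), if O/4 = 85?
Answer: 239688747/16879 + 15843*√130729/16879 ≈ 14540.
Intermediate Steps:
O = 340 (O = 4*85 = 340)
A(f, Y) = √(Y² + f²)
H = 15129 + √130729 (H = √(123² + 340²) + 123² = √(15129 + 115600) + 15129 = √130729 + 15129 = 15129 + √130729 ≈ 15491.)
H/(((-6619 - 10260)/(-16622 + 779))) = (15129 + √130729)/(((-6619 - 10260)/(-16622 + 779))) = (15129 + √130729)/((-16879/(-15843))) = (15129 + √130729)/((-16879*(-1/15843))) = (15129 + √130729)/(16879/15843) = (15129 + √130729)*(15843/16879) = 239688747/16879 + 15843*√130729/16879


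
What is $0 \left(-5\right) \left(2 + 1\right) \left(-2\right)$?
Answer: $0$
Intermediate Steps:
$0 \left(-5\right) \left(2 + 1\right) \left(-2\right) = 0 \cdot 3 \left(-2\right) = 0 \left(-6\right) = 0$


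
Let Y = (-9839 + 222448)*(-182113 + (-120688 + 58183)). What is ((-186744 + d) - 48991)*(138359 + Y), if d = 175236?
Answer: 3146422917331497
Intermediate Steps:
Y = -52007988362 (Y = 212609*(-182113 - 62505) = 212609*(-244618) = -52007988362)
((-186744 + d) - 48991)*(138359 + Y) = ((-186744 + 175236) - 48991)*(138359 - 52007988362) = (-11508 - 48991)*(-52007850003) = -60499*(-52007850003) = 3146422917331497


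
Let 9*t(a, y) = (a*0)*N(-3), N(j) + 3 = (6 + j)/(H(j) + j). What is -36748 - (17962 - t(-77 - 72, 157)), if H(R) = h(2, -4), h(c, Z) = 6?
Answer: -54710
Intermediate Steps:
H(R) = 6
N(j) = -2 (N(j) = -3 + (6 + j)/(6 + j) = -3 + 1 = -2)
t(a, y) = 0 (t(a, y) = ((a*0)*(-2))/9 = (0*(-2))/9 = (⅑)*0 = 0)
-36748 - (17962 - t(-77 - 72, 157)) = -36748 - (17962 - 1*0) = -36748 - (17962 + 0) = -36748 - 1*17962 = -36748 - 17962 = -54710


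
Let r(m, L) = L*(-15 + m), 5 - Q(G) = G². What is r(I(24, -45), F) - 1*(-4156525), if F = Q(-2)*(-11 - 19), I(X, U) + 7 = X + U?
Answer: 4157815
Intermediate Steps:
Q(G) = 5 - G²
I(X, U) = -7 + U + X (I(X, U) = -7 + (X + U) = -7 + (U + X) = -7 + U + X)
F = -30 (F = (5 - 1*(-2)²)*(-11 - 19) = (5 - 1*4)*(-30) = (5 - 4)*(-30) = 1*(-30) = -30)
r(I(24, -45), F) - 1*(-4156525) = -30*(-15 + (-7 - 45 + 24)) - 1*(-4156525) = -30*(-15 - 28) + 4156525 = -30*(-43) + 4156525 = 1290 + 4156525 = 4157815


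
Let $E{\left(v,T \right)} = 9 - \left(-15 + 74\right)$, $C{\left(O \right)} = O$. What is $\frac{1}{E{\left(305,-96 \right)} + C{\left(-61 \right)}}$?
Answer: $- \frac{1}{111} \approx -0.009009$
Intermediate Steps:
$E{\left(v,T \right)} = -50$ ($E{\left(v,T \right)} = 9 - 59 = -50$)
$\frac{1}{E{\left(305,-96 \right)} + C{\left(-61 \right)}} = \frac{1}{-50 - 61} = \frac{1}{-111} = - \frac{1}{111}$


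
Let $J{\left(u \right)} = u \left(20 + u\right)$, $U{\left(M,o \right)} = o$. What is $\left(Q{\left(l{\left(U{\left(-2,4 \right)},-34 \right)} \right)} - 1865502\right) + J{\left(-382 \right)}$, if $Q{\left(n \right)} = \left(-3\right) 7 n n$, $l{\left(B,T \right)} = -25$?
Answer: $-1740343$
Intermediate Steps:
$Q{\left(n \right)} = - 21 n^{2}$ ($Q{\left(n \right)} = - 21 n n = - 21 n^{2}$)
$\left(Q{\left(l{\left(U{\left(-2,4 \right)},-34 \right)} \right)} - 1865502\right) + J{\left(-382 \right)} = \left(- 21 \left(-25\right)^{2} - 1865502\right) - 382 \left(20 - 382\right) = \left(\left(-21\right) 625 - 1865502\right) - -138284 = \left(-13125 - 1865502\right) + 138284 = -1878627 + 138284 = -1740343$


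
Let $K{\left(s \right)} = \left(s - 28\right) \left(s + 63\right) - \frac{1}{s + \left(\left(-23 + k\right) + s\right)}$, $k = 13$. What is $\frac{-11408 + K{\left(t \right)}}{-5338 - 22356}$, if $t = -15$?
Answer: $\frac{538879}{1107760} \approx 0.48646$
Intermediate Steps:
$K{\left(s \right)} = - \frac{1}{-10 + 2 s} + \left(-28 + s\right) \left(63 + s\right)$ ($K{\left(s \right)} = \left(s - 28\right) \left(s + 63\right) - \frac{1}{s + \left(\left(-23 + 13\right) + s\right)} = \left(-28 + s\right) \left(63 + s\right) - \frac{1}{s + \left(-10 + s\right)} = \left(-28 + s\right) \left(63 + s\right) - \frac{1}{-10 + 2 s} = - \frac{1}{-10 + 2 s} + \left(-28 + s\right) \left(63 + s\right)$)
$\frac{-11408 + K{\left(t \right)}}{-5338 - 22356} = \frac{-11408 + \frac{\frac{17639}{2} + \left(-15\right)^{3} - -29085 + 30 \left(-15\right)^{2}}{-5 - 15}}{-5338 - 22356} = \frac{-11408 + \frac{\frac{17639}{2} - 3375 + 29085 + 30 \cdot 225}{-20}}{-27694} = \left(-11408 - \frac{\frac{17639}{2} - 3375 + 29085 + 6750}{20}\right) \left(- \frac{1}{27694}\right) = \left(-11408 - \frac{82559}{40}\right) \left(- \frac{1}{27694}\right) = \left(- \frac{538879}{40}\right) \left(- \frac{1}{27694}\right) = \frac{538879}{1107760}$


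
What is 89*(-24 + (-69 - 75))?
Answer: -14952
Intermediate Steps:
89*(-24 + (-69 - 75)) = 89*(-24 - 144) = 89*(-168) = -14952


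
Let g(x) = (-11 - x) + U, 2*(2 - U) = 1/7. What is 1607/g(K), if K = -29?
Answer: 22498/279 ≈ 80.638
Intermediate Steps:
U = 27/14 (U = 2 - ½/7 = 2 - ½*⅐ = 2 - 1/14 = 27/14 ≈ 1.9286)
g(x) = -127/14 - x (g(x) = (-11 - x) + 27/14 = -127/14 - x)
1607/g(K) = 1607/(-127/14 - 1*(-29)) = 1607/(-127/14 + 29) = 1607/(279/14) = 1607*(14/279) = 22498/279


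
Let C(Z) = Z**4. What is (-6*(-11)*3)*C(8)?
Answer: 811008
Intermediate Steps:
(-6*(-11)*3)*C(8) = (-6*(-11)*3)*8**4 = (66*3)*4096 = 198*4096 = 811008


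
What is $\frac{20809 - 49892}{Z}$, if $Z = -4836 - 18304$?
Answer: $\frac{29083}{23140} \approx 1.2568$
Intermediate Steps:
$Z = -23140$ ($Z = -4836 - 18304 = -23140$)
$\frac{20809 - 49892}{Z} = \frac{20809 - 49892}{-23140} = \left(-29083\right) \left(- \frac{1}{23140}\right) = \frac{29083}{23140}$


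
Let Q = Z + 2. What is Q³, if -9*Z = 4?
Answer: 2744/729 ≈ 3.7641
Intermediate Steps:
Z = -4/9 (Z = -⅑*4 = -4/9 ≈ -0.44444)
Q = 14/9 (Q = -4/9 + 2 = 14/9 ≈ 1.5556)
Q³ = (14/9)³ = 2744/729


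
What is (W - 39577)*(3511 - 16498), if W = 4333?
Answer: 457713828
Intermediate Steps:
(W - 39577)*(3511 - 16498) = (4333 - 39577)*(3511 - 16498) = -35244*(-12987) = 457713828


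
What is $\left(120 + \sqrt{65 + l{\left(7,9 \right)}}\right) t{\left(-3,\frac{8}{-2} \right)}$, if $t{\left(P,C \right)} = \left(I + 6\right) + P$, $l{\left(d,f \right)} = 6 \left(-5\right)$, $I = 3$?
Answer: $720 + 6 \sqrt{35} \approx 755.5$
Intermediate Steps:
$l{\left(d,f \right)} = -30$
$t{\left(P,C \right)} = 9 + P$ ($t{\left(P,C \right)} = \left(3 + 6\right) + P = 9 + P$)
$\left(120 + \sqrt{65 + l{\left(7,9 \right)}}\right) t{\left(-3,\frac{8}{-2} \right)} = \left(120 + \sqrt{65 - 30}\right) \left(9 - 3\right) = \left(120 + \sqrt{35}\right) 6 = 720 + 6 \sqrt{35}$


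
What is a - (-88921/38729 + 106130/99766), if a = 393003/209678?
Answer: 1258386619408845/405080850646346 ≈ 3.1065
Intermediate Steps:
a = 393003/209678 (a = 393003*(1/209678) = 393003/209678 ≈ 1.8743)
a - (-88921/38729 + 106130/99766) = 393003/209678 - (-88921/38729 + 106130/99766) = 393003/209678 - (-88921*1/38729 + 106130*(1/99766)) = 393003/209678 - (-88921/38729 + 53065/49883) = 393003/209678 - 1*(-2380491858/1931918707) = 393003/209678 + 2380491858/1931918707 = 1258386619408845/405080850646346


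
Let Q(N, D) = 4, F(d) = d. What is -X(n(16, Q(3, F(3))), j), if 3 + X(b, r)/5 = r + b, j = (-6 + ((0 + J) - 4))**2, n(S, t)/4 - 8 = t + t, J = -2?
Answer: -1025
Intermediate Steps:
n(S, t) = 32 + 8*t (n(S, t) = 32 + 4*(t + t) = 32 + 4*(2*t) = 32 + 8*t)
j = 144 (j = (-6 + ((0 - 2) - 4))**2 = (-6 + (-2 - 4))**2 = (-6 - 6)**2 = (-12)**2 = 144)
X(b, r) = -15 + 5*b + 5*r (X(b, r) = -15 + 5*(r + b) = -15 + 5*(b + r) = -15 + (5*b + 5*r) = -15 + 5*b + 5*r)
-X(n(16, Q(3, F(3))), j) = -(-15 + 5*(32 + 8*4) + 5*144) = -(-15 + 5*(32 + 32) + 720) = -(-15 + 5*64 + 720) = -(-15 + 320 + 720) = -1*1025 = -1025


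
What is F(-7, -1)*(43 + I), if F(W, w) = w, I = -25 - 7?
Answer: -11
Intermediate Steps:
I = -32
F(-7, -1)*(43 + I) = -(43 - 32) = -1*11 = -11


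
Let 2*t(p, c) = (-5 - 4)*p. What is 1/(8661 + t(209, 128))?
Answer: 2/15441 ≈ 0.00012953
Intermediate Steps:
t(p, c) = -9*p/2 (t(p, c) = ((-5 - 4)*p)/2 = (-9*p)/2 = -9*p/2)
1/(8661 + t(209, 128)) = 1/(8661 - 9/2*209) = 1/(8661 - 1881/2) = 1/(15441/2) = 2/15441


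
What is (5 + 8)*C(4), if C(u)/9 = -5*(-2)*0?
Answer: 0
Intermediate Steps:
C(u) = 0 (C(u) = 9*(-5*(-2)*0) = 9*(10*0) = 9*0 = 0)
(5 + 8)*C(4) = (5 + 8)*0 = 13*0 = 0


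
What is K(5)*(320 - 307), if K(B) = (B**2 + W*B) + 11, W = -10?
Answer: -182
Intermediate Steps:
K(B) = 11 + B**2 - 10*B (K(B) = (B**2 - 10*B) + 11 = 11 + B**2 - 10*B)
K(5)*(320 - 307) = (11 + 5**2 - 10*5)*(320 - 307) = (11 + 25 - 50)*13 = -14*13 = -182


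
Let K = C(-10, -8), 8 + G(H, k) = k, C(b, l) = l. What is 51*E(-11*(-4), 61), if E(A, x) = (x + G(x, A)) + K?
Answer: 4539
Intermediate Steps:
G(H, k) = -8 + k
K = -8
E(A, x) = -16 + A + x (E(A, x) = (x + (-8 + A)) - 8 = (-8 + A + x) - 8 = -16 + A + x)
51*E(-11*(-4), 61) = 51*(-16 - 11*(-4) + 61) = 51*(-16 + 44 + 61) = 51*89 = 4539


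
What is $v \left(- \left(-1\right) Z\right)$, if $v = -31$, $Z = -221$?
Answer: $6851$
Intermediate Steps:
$v \left(- \left(-1\right) Z\right) = - 31 \left(- \left(-1\right) \left(-221\right)\right) = - 31 \left(\left(-1\right) 221\right) = \left(-31\right) \left(-221\right) = 6851$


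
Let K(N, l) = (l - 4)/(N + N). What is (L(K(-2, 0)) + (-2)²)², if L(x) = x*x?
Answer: 25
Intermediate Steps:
K(N, l) = (-4 + l)/(2*N) (K(N, l) = (-4 + l)/((2*N)) = (-4 + l)*(1/(2*N)) = (-4 + l)/(2*N))
L(x) = x²
(L(K(-2, 0)) + (-2)²)² = (((½)*(-4 + 0)/(-2))² + (-2)²)² = (((½)*(-½)*(-4))² + 4)² = (1² + 4)² = (1 + 4)² = 5² = 25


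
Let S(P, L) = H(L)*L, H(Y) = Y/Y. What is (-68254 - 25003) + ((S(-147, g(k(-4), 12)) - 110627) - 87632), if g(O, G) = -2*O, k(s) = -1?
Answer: -291514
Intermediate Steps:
H(Y) = 1
S(P, L) = L (S(P, L) = 1*L = L)
(-68254 - 25003) + ((S(-147, g(k(-4), 12)) - 110627) - 87632) = (-68254 - 25003) + ((-2*(-1) - 110627) - 87632) = -93257 + ((2 - 110627) - 87632) = -93257 + (-110625 - 87632) = -93257 - 198257 = -291514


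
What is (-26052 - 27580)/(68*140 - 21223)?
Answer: 53632/11703 ≈ 4.5828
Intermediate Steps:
(-26052 - 27580)/(68*140 - 21223) = -53632/(9520 - 21223) = -53632/(-11703) = -53632*(-1/11703) = 53632/11703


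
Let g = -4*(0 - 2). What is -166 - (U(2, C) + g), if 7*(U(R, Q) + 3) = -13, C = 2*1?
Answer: -1184/7 ≈ -169.14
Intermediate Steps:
C = 2
U(R, Q) = -34/7 (U(R, Q) = -3 + (1/7)*(-13) = -3 - 13/7 = -34/7)
g = 8 (g = -4*(-2) = 8)
-166 - (U(2, C) + g) = -166 - (-34/7 + 8) = -166 - 1*22/7 = -166 - 22/7 = -1184/7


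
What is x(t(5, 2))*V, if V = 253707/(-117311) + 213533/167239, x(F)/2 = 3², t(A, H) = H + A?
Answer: -312838833780/19618974329 ≈ -15.946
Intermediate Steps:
t(A, H) = A + H
x(F) = 18 (x(F) = 2*3² = 2*9 = 18)
V = -17379935210/19618974329 (V = 253707*(-1/117311) + 213533*(1/167239) = -253707/117311 + 213533/167239 = -17379935210/19618974329 ≈ -0.88587)
x(t(5, 2))*V = 18*(-17379935210/19618974329) = -312838833780/19618974329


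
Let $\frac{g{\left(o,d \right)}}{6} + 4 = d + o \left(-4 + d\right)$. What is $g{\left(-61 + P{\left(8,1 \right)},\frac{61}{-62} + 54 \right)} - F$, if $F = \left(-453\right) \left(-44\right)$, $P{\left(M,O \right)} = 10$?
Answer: $- \frac{1073742}{31} \approx -34637.0$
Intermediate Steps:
$F = 19932$
$g{\left(o,d \right)} = -24 + 6 d + 6 o \left(-4 + d\right)$ ($g{\left(o,d \right)} = -24 + 6 \left(d + o \left(-4 + d\right)\right) = -24 + \left(6 d + 6 o \left(-4 + d\right)\right) = -24 + 6 d + 6 o \left(-4 + d\right)$)
$g{\left(-61 + P{\left(8,1 \right)},\frac{61}{-62} + 54 \right)} - F = \left(-24 - 24 \left(-61 + 10\right) + 6 \left(\frac{61}{-62} + 54\right) + 6 \left(\frac{61}{-62} + 54\right) \left(-61 + 10\right)\right) - 19932 = \left(-24 - -1224 + 6 \left(61 \left(- \frac{1}{62}\right) + 54\right) + 6 \left(61 \left(- \frac{1}{62}\right) + 54\right) \left(-51\right)\right) - 19932 = \left(-24 + 1224 + 6 \left(- \frac{61}{62} + 54\right) + 6 \left(- \frac{61}{62} + 54\right) \left(-51\right)\right) - 19932 = \left(-24 + 1224 + 6 \cdot \frac{3287}{62} + 6 \cdot \frac{3287}{62} \left(-51\right)\right) - 19932 = \left(-24 + 1224 + \frac{9861}{31} - \frac{502911}{31}\right) - 19932 = - \frac{455850}{31} - 19932 = - \frac{1073742}{31}$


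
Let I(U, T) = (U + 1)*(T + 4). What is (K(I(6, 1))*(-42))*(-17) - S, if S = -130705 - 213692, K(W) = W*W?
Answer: 1219047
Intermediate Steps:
I(U, T) = (1 + U)*(4 + T)
K(W) = W²
S = -344397
(K(I(6, 1))*(-42))*(-17) - S = ((4 + 1 + 4*6 + 1*6)²*(-42))*(-17) - 1*(-344397) = ((4 + 1 + 24 + 6)²*(-42))*(-17) + 344397 = (35²*(-42))*(-17) + 344397 = (1225*(-42))*(-17) + 344397 = -51450*(-17) + 344397 = 874650 + 344397 = 1219047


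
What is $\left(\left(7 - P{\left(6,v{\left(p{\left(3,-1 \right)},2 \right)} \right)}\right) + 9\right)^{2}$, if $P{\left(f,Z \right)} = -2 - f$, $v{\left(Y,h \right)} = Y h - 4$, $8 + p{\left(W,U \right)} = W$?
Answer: $576$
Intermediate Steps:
$p{\left(W,U \right)} = -8 + W$
$v{\left(Y,h \right)} = -4 + Y h$
$\left(\left(7 - P{\left(6,v{\left(p{\left(3,-1 \right)},2 \right)} \right)}\right) + 9\right)^{2} = \left(\left(7 - \left(-2 - 6\right)\right) + 9\right)^{2} = \left(\left(7 - -8\right) + 9\right)^{2} = \left(\left(7 + 8\right) + 9\right)^{2} = \left(15 + 9\right)^{2} = 24^{2} = 576$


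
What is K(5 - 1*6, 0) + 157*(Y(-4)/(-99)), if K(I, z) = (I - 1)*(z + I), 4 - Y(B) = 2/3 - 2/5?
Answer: -5822/1485 ≈ -3.9205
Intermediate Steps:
Y(B) = 56/15 (Y(B) = 4 - (2/3 - 2/5) = 4 - (2*(⅓) - 2*⅕) = 4 - (⅔ - ⅖) = 4 - 1*4/15 = 4 - 4/15 = 56/15)
K(I, z) = (-1 + I)*(I + z)
K(5 - 1*6, 0) + 157*(Y(-4)/(-99)) = ((5 - 1*6)² - (5 - 1*6) - 1*0 + (5 - 1*6)*0) + 157*((56/15)/(-99)) = ((5 - 6)² - (5 - 6) + 0 + (5 - 6)*0) + 157*((56/15)*(-1/99)) = ((-1)² - 1*(-1) + 0 - 1*0) + 157*(-56/1485) = (1 + 1 + 0 + 0) - 8792/1485 = 2 - 8792/1485 = -5822/1485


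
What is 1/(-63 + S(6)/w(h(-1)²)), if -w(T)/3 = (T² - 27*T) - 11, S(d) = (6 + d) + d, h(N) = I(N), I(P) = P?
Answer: -37/2325 ≈ -0.015914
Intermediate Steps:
h(N) = N
S(d) = 6 + 2*d
w(T) = 33 - 3*T² + 81*T (w(T) = -3*((T² - 27*T) - 11) = -3*(-11 + T² - 27*T) = 33 - 3*T² + 81*T)
1/(-63 + S(6)/w(h(-1)²)) = 1/(-63 + (6 + 2*6)/(33 - 3*((-1)²)² + 81*(-1)²)) = 1/(-63 + (6 + 12)/(33 - 3*1² + 81*1)) = 1/(-63 + 18/(33 - 3*1 + 81)) = 1/(-63 + 18/(33 - 3 + 81)) = 1/(-63 + 18/111) = 1/(-63 + 18*(1/111)) = 1/(-63 + 6/37) = 1/(-2325/37) = -37/2325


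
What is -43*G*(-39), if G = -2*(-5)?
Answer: 16770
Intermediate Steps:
G = 10 (G = -2*(-5) = 10)
-43*G*(-39) = -43*10*(-39) = -430*(-39) = 16770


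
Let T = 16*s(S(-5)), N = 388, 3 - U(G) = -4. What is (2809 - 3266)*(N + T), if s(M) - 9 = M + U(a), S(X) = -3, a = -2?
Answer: -272372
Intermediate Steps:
U(G) = 7 (U(G) = 3 - 1*(-4) = 3 + 4 = 7)
s(M) = 16 + M (s(M) = 9 + (M + 7) = 9 + (7 + M) = 16 + M)
T = 208 (T = 16*(16 - 3) = 16*13 = 208)
(2809 - 3266)*(N + T) = (2809 - 3266)*(388 + 208) = -457*596 = -272372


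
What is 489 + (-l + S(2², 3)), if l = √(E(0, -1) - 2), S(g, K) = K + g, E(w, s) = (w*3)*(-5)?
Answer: 496 - I*√2 ≈ 496.0 - 1.4142*I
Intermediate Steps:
E(w, s) = -15*w (E(w, s) = (3*w)*(-5) = -15*w)
l = I*√2 (l = √(-15*0 - 2) = √(0 - 2) = √(-2) = I*√2 ≈ 1.4142*I)
489 + (-l + S(2², 3)) = 489 + (-I*√2 + (3 + 2²)) = 489 + (-I*√2 + (3 + 4)) = 489 + (-I*√2 + 7) = 489 + (7 - I*√2) = 496 - I*√2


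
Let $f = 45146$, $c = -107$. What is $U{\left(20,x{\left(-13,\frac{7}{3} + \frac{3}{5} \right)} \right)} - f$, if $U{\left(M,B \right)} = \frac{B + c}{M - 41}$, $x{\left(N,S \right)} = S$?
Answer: $- \frac{2031347}{45} \approx -45141.0$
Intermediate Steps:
$U{\left(M,B \right)} = \frac{-107 + B}{-41 + M}$ ($U{\left(M,B \right)} = \frac{B - 107}{M - 41} = \frac{-107 + B}{-41 + M}$)
$U{\left(20,x{\left(-13,\frac{7}{3} + \frac{3}{5} \right)} \right)} - f = \frac{-107 + \left(\frac{7}{3} + \frac{3}{5}\right)}{-41 + 20} - 45146 = \frac{-107 + \left(7 \cdot \frac{1}{3} + 3 \cdot \frac{1}{5}\right)}{-21} - 45146 = - \frac{-107 + \left(\frac{7}{3} + \frac{3}{5}\right)}{21} - 45146 = - \frac{-107 + \frac{44}{15}}{21} - 45146 = \left(- \frac{1}{21}\right) \left(- \frac{1561}{15}\right) - 45146 = \frac{223}{45} - 45146 = - \frac{2031347}{45}$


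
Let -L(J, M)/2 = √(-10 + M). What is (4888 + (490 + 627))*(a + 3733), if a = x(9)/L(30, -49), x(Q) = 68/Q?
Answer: 22416665 + 204170*I*√59/531 ≈ 2.2417e+7 + 2953.4*I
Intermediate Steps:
L(J, M) = -2*√(-10 + M)
a = 34*I*√59/531 (a = (68/9)/((-2*√(-10 - 49))) = (68*(⅑))/((-2*I*√59)) = 68/(9*((-2*I*√59))) = 68*(I*√59/118)/9 = 34*I*√59/531 ≈ 0.49182*I)
(4888 + (490 + 627))*(a + 3733) = (4888 + (490 + 627))*(34*I*√59/531 + 3733) = (4888 + 1117)*(3733 + 34*I*√59/531) = 6005*(3733 + 34*I*√59/531) = 22416665 + 204170*I*√59/531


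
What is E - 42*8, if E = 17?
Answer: -319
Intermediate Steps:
E - 42*8 = 17 - 42*8 = 17 - 336 = -319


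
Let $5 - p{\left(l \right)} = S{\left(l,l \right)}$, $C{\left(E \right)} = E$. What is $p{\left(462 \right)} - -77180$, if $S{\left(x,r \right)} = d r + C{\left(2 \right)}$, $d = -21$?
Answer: $86885$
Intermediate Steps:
$S{\left(x,r \right)} = 2 - 21 r$ ($S{\left(x,r \right)} = - 21 r + 2 = 2 - 21 r$)
$p{\left(l \right)} = 3 + 21 l$ ($p{\left(l \right)} = 5 - \left(2 - 21 l\right) = 5 + \left(-2 + 21 l\right) = 3 + 21 l$)
$p{\left(462 \right)} - -77180 = \left(3 + 21 \cdot 462\right) - -77180 = \left(3 + 9702\right) + 77180 = 9705 + 77180 = 86885$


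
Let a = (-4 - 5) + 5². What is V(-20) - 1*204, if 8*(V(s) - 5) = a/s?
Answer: -1991/10 ≈ -199.10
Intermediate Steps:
a = 16 (a = -9 + 25 = 16)
V(s) = 5 + 2/s (V(s) = 5 + (16/s)/8 = 5 + 2/s)
V(-20) - 1*204 = (5 + 2/(-20)) - 1*204 = (5 + 2*(-1/20)) - 204 = (5 - ⅒) - 204 = 49/10 - 204 = -1991/10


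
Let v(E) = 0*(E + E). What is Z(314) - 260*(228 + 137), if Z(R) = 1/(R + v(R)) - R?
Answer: -29897195/314 ≈ -95214.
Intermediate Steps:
v(E) = 0 (v(E) = 0*(2*E) = 0)
Z(R) = 1/R - R (Z(R) = 1/(R + 0) - R = 1/R - R)
Z(314) - 260*(228 + 137) = (1/314 - 1*314) - 260*(228 + 137) = (1/314 - 314) - 260*365 = -98595/314 - 1*94900 = -98595/314 - 94900 = -29897195/314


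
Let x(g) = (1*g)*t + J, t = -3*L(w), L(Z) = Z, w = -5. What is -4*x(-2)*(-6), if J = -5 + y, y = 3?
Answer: -768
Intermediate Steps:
t = 15 (t = -3*(-5) = 15)
J = -2 (J = -5 + 3 = -2)
x(g) = -2 + 15*g (x(g) = (1*g)*15 - 2 = g*15 - 2 = 15*g - 2 = -2 + 15*g)
-4*x(-2)*(-6) = -4*(-2 + 15*(-2))*(-6) = -4*(-2 - 30)*(-6) = -4*(-32)*(-6) = 128*(-6) = -768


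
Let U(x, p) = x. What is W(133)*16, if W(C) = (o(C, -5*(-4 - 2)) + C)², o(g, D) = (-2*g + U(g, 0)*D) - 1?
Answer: 237899776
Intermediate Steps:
o(g, D) = -1 - 2*g + D*g (o(g, D) = (-2*g + g*D) - 1 = (-2*g + D*g) - 1 = -1 - 2*g + D*g)
W(C) = (-1 + 29*C)² (W(C) = ((-1 - 2*C + (-5*(-4 - 2))*C) + C)² = ((-1 - 2*C + (-5*(-6))*C) + C)² = ((-1 - 2*C + 30*C) + C)² = ((-1 + 28*C) + C)² = (-1 + 29*C)²)
W(133)*16 = (-1 + 29*133)²*16 = (-1 + 3857)²*16 = 3856²*16 = 14868736*16 = 237899776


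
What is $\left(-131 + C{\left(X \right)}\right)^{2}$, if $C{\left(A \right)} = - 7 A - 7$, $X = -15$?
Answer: $1089$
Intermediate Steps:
$C{\left(A \right)} = -7 - 7 A$
$\left(-131 + C{\left(X \right)}\right)^{2} = \left(-131 - -98\right)^{2} = \left(-131 + \left(-7 + 105\right)\right)^{2} = \left(-131 + 98\right)^{2} = \left(-33\right)^{2} = 1089$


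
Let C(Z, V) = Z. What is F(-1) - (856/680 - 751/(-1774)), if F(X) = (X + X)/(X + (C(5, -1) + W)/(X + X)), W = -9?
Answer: -555233/150790 ≈ -3.6822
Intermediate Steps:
F(X) = 2*X/(X - 2/X) (F(X) = (X + X)/(X + (5 - 9)/(X + X)) = (2*X)/(X - 4*1/(2*X)) = (2*X)/(X - 2/X) = 2*X/(X - 2/X))
F(-1) - (856/680 - 751/(-1774)) = 2*(-1)²/(-2 + (-1)²) - (856/680 - 751/(-1774)) = 2*1/(-2 + 1) - (856*(1/680) - 751*(-1/1774)) = 2*1/(-1) - (107/85 + 751/1774) = 2*1*(-1) - 1*253653/150790 = -2 - 253653/150790 = -555233/150790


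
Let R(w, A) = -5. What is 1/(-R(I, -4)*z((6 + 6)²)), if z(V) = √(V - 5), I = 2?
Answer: √139/695 ≈ 0.016964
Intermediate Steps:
z(V) = √(-5 + V)
1/(-R(I, -4)*z((6 + 6)²)) = 1/(-(-5)*√(-5 + (6 + 6)²)) = 1/(-(-5)*√(-5 + 12²)) = 1/(-(-5)*√(-5 + 144)) = 1/(-(-5)*√139) = 1/(5*√139) = √139/695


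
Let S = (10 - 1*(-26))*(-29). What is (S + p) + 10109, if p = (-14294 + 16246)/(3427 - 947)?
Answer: 1405197/155 ≈ 9065.8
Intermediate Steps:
S = -1044 (S = (10 + 26)*(-29) = 36*(-29) = -1044)
p = 122/155 (p = 1952/2480 = 1952*(1/2480) = 122/155 ≈ 0.78710)
(S + p) + 10109 = (-1044 + 122/155) + 10109 = -161698/155 + 10109 = 1405197/155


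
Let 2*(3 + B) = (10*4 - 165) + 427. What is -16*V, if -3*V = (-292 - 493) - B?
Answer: -4976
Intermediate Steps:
B = 148 (B = -3 + ((10*4 - 165) + 427)/2 = -3 + ((40 - 165) + 427)/2 = -3 + (-125 + 427)/2 = -3 + (½)*302 = -3 + 151 = 148)
V = 311 (V = -((-292 - 493) - 1*148)/3 = -(-785 - 148)/3 = -⅓*(-933) = 311)
-16*V = -16*311 = -4976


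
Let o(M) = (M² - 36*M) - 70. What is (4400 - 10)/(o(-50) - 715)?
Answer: 878/703 ≈ 1.2489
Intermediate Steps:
o(M) = -70 + M² - 36*M
(4400 - 10)/(o(-50) - 715) = (4400 - 10)/((-70 + (-50)² - 36*(-50)) - 715) = 4390/((-70 + 2500 + 1800) - 715) = 4390/(4230 - 715) = 4390/3515 = 4390*(1/3515) = 878/703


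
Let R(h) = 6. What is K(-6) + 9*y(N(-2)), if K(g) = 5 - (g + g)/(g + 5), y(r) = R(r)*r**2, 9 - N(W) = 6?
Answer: 479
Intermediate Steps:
N(W) = 3 (N(W) = 9 - 1*6 = 9 - 6 = 3)
y(r) = 6*r**2
K(g) = 5 - 2*g/(5 + g)
K(-6) + 9*y(N(-2)) = (25 + 3*(-6))/(5 - 6) + 9*(6*3**2) = (25 - 18)/(-1) + 9*(6*9) = -1*7 + 9*54 = -7 + 486 = 479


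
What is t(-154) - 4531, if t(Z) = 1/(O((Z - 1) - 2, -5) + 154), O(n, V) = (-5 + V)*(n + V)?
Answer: -8037993/1774 ≈ -4531.0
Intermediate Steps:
O(n, V) = (-5 + V)*(V + n)
t(Z) = 1/(234 - 10*Z) (t(Z) = 1/(((-5)² - 5*(-5) - 5*((Z - 1) - 2) - 5*((Z - 1) - 2)) + 154) = 1/((25 + 25 - 5*((-1 + Z) - 2) - 5*((-1 + Z) - 2)) + 154) = 1/((25 + 25 - 5*(-3 + Z) - 5*(-3 + Z)) + 154) = 1/((25 + 25 + (15 - 5*Z) + (15 - 5*Z)) + 154) = 1/((80 - 10*Z) + 154) = 1/(234 - 10*Z))
t(-154) - 4531 = -1/(-234 + 10*(-154)) - 4531 = -1/(-234 - 1540) - 4531 = -1/(-1774) - 4531 = -1*(-1/1774) - 4531 = 1/1774 - 4531 = -8037993/1774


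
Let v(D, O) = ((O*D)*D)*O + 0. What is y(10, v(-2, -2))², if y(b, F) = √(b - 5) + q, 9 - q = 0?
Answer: (9 + √5)² ≈ 126.25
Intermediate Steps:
q = 9 (q = 9 - 1*0 = 9 + 0 = 9)
v(D, O) = D²*O² (v(D, O) = ((D*O)*D)*O + 0 = (O*D²)*O + 0 = D²*O² + 0 = D²*O²)
y(b, F) = 9 + √(-5 + b) (y(b, F) = √(b - 5) + 9 = √(-5 + b) + 9 = 9 + √(-5 + b))
y(10, v(-2, -2))² = (9 + √(-5 + 10))² = (9 + √5)²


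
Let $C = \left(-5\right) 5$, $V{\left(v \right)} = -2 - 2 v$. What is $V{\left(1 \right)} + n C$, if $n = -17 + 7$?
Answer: $246$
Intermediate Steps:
$n = -10$
$C = -25$
$V{\left(1 \right)} + n C = \left(-2 - 2\right) - -250 = \left(-2 - 2\right) + 250 = -4 + 250 = 246$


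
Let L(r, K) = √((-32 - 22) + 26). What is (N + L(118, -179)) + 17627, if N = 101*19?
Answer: 19546 + 2*I*√7 ≈ 19546.0 + 5.2915*I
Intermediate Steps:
N = 1919
L(r, K) = 2*I*√7 (L(r, K) = √(-54 + 26) = √(-28) = 2*I*√7)
(N + L(118, -179)) + 17627 = (1919 + 2*I*√7) + 17627 = 19546 + 2*I*√7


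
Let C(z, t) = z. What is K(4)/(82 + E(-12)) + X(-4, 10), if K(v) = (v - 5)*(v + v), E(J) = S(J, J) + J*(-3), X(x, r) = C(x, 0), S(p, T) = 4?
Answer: -248/61 ≈ -4.0656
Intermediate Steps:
X(x, r) = x
E(J) = 4 - 3*J (E(J) = 4 + J*(-3) = 4 - 3*J)
K(v) = 2*v*(-5 + v) (K(v) = (-5 + v)*(2*v) = 2*v*(-5 + v))
K(4)/(82 + E(-12)) + X(-4, 10) = (2*4*(-5 + 4))/(82 + (4 - 3*(-12))) - 4 = (2*4*(-1))/(82 + (4 + 36)) - 4 = -8/(82 + 40) - 4 = -8/122 - 4 = -8*1/122 - 4 = -4/61 - 4 = -248/61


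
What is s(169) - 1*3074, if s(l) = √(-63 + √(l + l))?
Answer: -3074 + I*√(63 - 13*√2) ≈ -3074.0 + 6.6795*I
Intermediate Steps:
s(l) = √(-63 + √2*√l) (s(l) = √(-63 + √(2*l)) = √(-63 + √2*√l))
s(169) - 1*3074 = √(-63 + √2*√169) - 1*3074 = √(-63 + √2*13) - 3074 = √(-63 + 13*√2) - 3074 = -3074 + √(-63 + 13*√2)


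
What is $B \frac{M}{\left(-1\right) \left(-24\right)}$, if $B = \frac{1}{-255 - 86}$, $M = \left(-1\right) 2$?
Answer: $\frac{1}{4092} \approx 0.00024438$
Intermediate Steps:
$M = -2$
$B = - \frac{1}{341}$ ($B = \frac{1}{-341} = - \frac{1}{341} \approx -0.0029326$)
$B \frac{M}{\left(-1\right) \left(-24\right)} = - \frac{\left(-2\right) \frac{1}{\left(-1\right) \left(-24\right)}}{341} = - \frac{\left(-2\right) \frac{1}{24}}{341} = \left(- \frac{1}{341}\right) \left(- \frac{1}{12}\right) = \frac{1}{4092}$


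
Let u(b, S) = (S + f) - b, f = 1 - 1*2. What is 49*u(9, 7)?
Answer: -147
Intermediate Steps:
f = -1 (f = 1 - 2 = -1)
u(b, S) = -1 + S - b (u(b, S) = (S - 1) - b = (-1 + S) - b = -1 + S - b)
49*u(9, 7) = 49*(-1 + 7 - 1*9) = 49*(-1 + 7 - 9) = 49*(-3) = -147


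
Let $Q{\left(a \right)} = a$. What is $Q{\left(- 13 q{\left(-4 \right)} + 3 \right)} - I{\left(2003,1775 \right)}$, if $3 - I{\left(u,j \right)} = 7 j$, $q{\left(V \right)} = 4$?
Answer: $12373$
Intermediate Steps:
$I{\left(u,j \right)} = 3 - 7 j$
$Q{\left(- 13 q{\left(-4 \right)} + 3 \right)} - I{\left(2003,1775 \right)} = \left(\left(-13\right) 4 + 3\right) - \left(3 - 12425\right) = \left(-52 + 3\right) - \left(3 - 12425\right) = -49 - -12422 = -49 + 12422 = 12373$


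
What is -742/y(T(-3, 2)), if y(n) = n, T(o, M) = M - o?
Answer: -742/5 ≈ -148.40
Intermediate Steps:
-742/y(T(-3, 2)) = -742/(2 - 1*(-3)) = -742/(2 + 3) = -742/5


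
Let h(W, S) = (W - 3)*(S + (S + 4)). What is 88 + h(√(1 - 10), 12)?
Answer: 4 + 84*I ≈ 4.0 + 84.0*I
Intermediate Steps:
h(W, S) = (-3 + W)*(4 + 2*S) (h(W, S) = (-3 + W)*(S + (4 + S)) = (-3 + W)*(4 + 2*S))
88 + h(√(1 - 10), 12) = 88 + (-12 - 6*12 + 4*√(1 - 10) + 2*12*√(1 - 10)) = 88 + (-12 - 72 + 4*√(-9) + 2*12*√(-9)) = 88 + (-12 - 72 + 4*(3*I) + 2*12*(3*I)) = 88 + (-12 - 72 + 12*I + 72*I) = 88 + (-84 + 84*I) = 4 + 84*I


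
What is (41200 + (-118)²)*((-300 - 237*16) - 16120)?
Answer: -1114166288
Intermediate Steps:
(41200 + (-118)²)*((-300 - 237*16) - 16120) = (41200 + 13924)*((-300 - 1*3792) - 16120) = 55124*((-300 - 3792) - 16120) = 55124*(-4092 - 16120) = 55124*(-20212) = -1114166288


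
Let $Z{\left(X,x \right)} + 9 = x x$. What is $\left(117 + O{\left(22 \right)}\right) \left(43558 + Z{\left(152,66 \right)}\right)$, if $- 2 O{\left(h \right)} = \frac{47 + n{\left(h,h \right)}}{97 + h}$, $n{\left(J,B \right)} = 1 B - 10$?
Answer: $\frac{1331136235}{238} \approx 5.593 \cdot 10^{6}$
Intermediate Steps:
$Z{\left(X,x \right)} = -9 + x^{2}$ ($Z{\left(X,x \right)} = -9 + x x = -9 + x^{2}$)
$n{\left(J,B \right)} = -10 + B$ ($n{\left(J,B \right)} = B - 10 = -10 + B$)
$O{\left(h \right)} = - \frac{37 + h}{2 \left(97 + h\right)}$ ($O{\left(h \right)} = - \frac{\left(47 + \left(-10 + h\right)\right) \frac{1}{97 + h}}{2} = - \frac{\left(37 + h\right) \frac{1}{97 + h}}{2} = - \frac{\frac{1}{97 + h} \left(37 + h\right)}{2} = - \frac{37 + h}{2 \left(97 + h\right)}$)
$\left(117 + O{\left(22 \right)}\right) \left(43558 + Z{\left(152,66 \right)}\right) = \left(117 + \frac{-37 - 22}{2 \left(97 + 22\right)}\right) \left(43558 - \left(9 - 66^{2}\right)\right) = \left(117 + \frac{-37 - 22}{2 \cdot 119}\right) \left(43558 + \left(-9 + 4356\right)\right) = \left(117 + \frac{1}{2} \cdot \frac{1}{119} \left(-59\right)\right) \left(43558 + 4347\right) = \left(117 - \frac{59}{238}\right) 47905 = \frac{27787}{238} \cdot 47905 = \frac{1331136235}{238}$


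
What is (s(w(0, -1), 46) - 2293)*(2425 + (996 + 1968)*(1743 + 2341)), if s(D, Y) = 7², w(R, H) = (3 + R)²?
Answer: -27169007844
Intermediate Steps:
s(D, Y) = 49
(s(w(0, -1), 46) - 2293)*(2425 + (996 + 1968)*(1743 + 2341)) = (49 - 2293)*(2425 + (996 + 1968)*(1743 + 2341)) = -2244*(2425 + 2964*4084) = -2244*(2425 + 12104976) = -2244*12107401 = -27169007844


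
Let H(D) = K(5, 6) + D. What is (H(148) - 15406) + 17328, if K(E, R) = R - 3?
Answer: 2073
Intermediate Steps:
K(E, R) = -3 + R
H(D) = 3 + D (H(D) = (-3 + 6) + D = 3 + D)
(H(148) - 15406) + 17328 = ((3 + 148) - 15406) + 17328 = (151 - 15406) + 17328 = -15255 + 17328 = 2073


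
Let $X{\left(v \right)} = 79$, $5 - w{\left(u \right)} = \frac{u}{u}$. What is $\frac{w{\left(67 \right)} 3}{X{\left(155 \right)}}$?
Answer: $\frac{12}{79} \approx 0.1519$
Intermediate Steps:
$w{\left(u \right)} = 4$ ($w{\left(u \right)} = 5 - \frac{u}{u} = 5 - 1 = 4$)
$\frac{w{\left(67 \right)} 3}{X{\left(155 \right)}} = \frac{4 \cdot 3}{79} = 12 \cdot \frac{1}{79} = \frac{12}{79}$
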